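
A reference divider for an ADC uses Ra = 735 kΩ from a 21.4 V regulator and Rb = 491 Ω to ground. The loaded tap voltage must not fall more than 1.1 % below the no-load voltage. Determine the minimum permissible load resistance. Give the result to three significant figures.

R_L(min) ≈ 44.1 kΩ

Output resistance R_th = Ra‖Rb = (735000 × 491)/735500 = 490.7 Ω.
The fractional drop is R_th/(R_th + R_L); requiring this ≤ 0.0110 gives R_L ≥ R_th(1/0.0110 − 1) = 490.7 × 89.91 = 44.1 kΩ.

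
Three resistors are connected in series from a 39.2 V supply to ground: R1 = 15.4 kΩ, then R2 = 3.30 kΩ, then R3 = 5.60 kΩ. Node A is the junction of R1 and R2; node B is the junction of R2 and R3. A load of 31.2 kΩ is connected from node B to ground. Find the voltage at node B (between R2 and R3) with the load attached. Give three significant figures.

At node B, R3 is in parallel with the load: R3‖R_L = 4.748 kΩ.
Below node A the resistance is R2 + (R3‖R_L) = 8.048 kΩ, so V_A = 39.2 × 8.048/23.45 = 13.45 V.
Then V_B = V_A × (R3‖R_L)/(R2 + R3‖R_L) = 13.45 × 4.748/8.048 = 7.94 V.

V ≈ 7.94 V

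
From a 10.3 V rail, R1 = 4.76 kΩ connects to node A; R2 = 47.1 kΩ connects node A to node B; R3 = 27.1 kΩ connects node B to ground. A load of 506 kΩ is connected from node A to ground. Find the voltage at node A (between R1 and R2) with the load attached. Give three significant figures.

V ≈ 9.59 V

Below node A the series string R2+R3 = 74.20 kΩ sits in parallel with the 506 kΩ load: 64.71 kΩ.
V_A = 10.3 × 64.71/(4.76 + 64.71) = 9.59 V.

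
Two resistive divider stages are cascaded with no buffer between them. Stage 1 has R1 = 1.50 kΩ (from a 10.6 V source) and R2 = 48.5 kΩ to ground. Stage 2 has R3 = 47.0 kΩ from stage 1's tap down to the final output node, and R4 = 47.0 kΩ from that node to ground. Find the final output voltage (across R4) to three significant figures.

V_out ≈ 5.06 V

Stage 2 presents R3+R4 = 94.00 kΩ as a load on stage 1's tap.
Stage 1's lower leg becomes R2‖(R3+R4) = 31.99 kΩ, so V_mid = 10.6 × 31.99/33.49 = 10.13 V.
Stage 2 is itself unloaded: V_out = V_mid × R4/(R3+R4) = 10.13 × 47.0/94.00 = 5.06 V.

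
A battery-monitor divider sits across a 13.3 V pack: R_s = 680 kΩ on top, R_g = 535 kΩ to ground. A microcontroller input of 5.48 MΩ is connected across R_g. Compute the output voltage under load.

The load sits in parallel with R_g: R_g‖R_L = (535 × 5480) / (535 + 5480) = 487.4 kΩ.
V_out = 13.3 × 487.4 / (680 + 487.4) = 13.3 × 487.4/1167 = 5.55 V.

V_out ≈ 5.55 V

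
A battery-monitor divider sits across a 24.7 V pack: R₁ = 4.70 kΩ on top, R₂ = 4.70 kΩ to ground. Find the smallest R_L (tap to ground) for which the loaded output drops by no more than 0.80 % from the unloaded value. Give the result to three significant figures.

Output resistance R_th = R₁‖R₂ = (4.70 × 4.70)/9.400 = 2.350 kΩ.
The fractional drop is R_th/(R_th + R_L); requiring this ≤ 0.00800 gives R_L ≥ R_th(1/0.00800 − 1) = 2.350 × 124.0 = 291 kΩ.

R_L(min) ≈ 291 kΩ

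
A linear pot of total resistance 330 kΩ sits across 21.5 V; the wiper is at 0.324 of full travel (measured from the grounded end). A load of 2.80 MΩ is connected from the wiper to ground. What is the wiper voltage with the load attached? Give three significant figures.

V ≈ 6.79 V

The wiper splits the pot into (1−α)R = 223.1 kΩ above and αR = 106.9 kΩ below.
Lower section ‖ load = 103.0 kΩ.
V_wiper = 21.5 × 103.0/(223.1 + 103.0) = 6.79 V.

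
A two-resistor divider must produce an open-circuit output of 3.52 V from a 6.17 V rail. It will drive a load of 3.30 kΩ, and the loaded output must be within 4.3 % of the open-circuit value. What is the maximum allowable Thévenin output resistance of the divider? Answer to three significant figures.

Loading drop = R_th/(R_th + R_L) ≤ 0.0430, so R_th ≤ R_L · ε/(1−ε) = 3.30 kΩ × 0.0430/0.9570 = 148 Ω.

R_th ≤ 148 Ω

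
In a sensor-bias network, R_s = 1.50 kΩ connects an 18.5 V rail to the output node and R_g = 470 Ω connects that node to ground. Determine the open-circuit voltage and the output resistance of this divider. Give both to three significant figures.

V_th is the open-circuit tap voltage: 18.5 × 470/(1500 + 470) = 4.41 V.
With the supply zeroed, R_s and R_g appear in parallel from the tap: R_th = R_s‖R_g = (1500 × 470)/1970 = 358 Ω.

V_th = 4.41 V, R_th = 358 Ω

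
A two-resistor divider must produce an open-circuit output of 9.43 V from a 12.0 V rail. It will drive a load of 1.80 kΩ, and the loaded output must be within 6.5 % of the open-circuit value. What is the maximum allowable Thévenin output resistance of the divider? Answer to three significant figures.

R_th ≤ 125 Ω

Loading drop = R_th/(R_th + R_L) ≤ 0.0650, so R_th ≤ R_L · ε/(1−ε) = 1.80 kΩ × 0.0650/0.9350 = 125 Ω.
(Any R1, R2 with R2/(R1+R2) = 0.786 and R1‖R2 ≤ 125 Ω will meet the spec.)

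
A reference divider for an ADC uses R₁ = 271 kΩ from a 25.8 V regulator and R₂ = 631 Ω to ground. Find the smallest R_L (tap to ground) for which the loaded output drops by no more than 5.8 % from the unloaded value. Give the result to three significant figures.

R_L(min) ≈ 10.2 kΩ

Output resistance R_th = R₁‖R₂ = (271000 × 631)/271600 = 629.5 Ω.
The fractional drop is R_th/(R_th + R_L); requiring this ≤ 0.0580 gives R_L ≥ R_th(1/0.0580 − 1) = 629.5 × 16.24 = 10.2 kΩ.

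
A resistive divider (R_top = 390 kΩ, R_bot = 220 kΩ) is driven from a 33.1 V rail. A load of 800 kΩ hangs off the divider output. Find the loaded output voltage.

The load sits in parallel with R_bot: R_bot‖R_L = (220 × 800) / (220 + 800) = 172.5 kΩ.
V_out = 33.1 × 172.5 / (390 + 172.5) = 33.1 × 172.5/562.5 = 10.2 V.
(Unloaded it would have been 11.9 V.)

V_out ≈ 10.2 V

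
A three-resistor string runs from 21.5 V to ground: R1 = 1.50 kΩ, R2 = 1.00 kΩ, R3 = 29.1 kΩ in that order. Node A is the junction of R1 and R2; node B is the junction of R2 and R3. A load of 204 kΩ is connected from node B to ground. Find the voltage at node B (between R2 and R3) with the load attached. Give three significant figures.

V ≈ 19.6 V

At node B, R3 is in parallel with the load: R3‖R_L = 25.47 kΩ.
Below node A the resistance is R2 + (R3‖R_L) = 26.47 kΩ, so V_A = 21.5 × 26.47/27.97 = 20.35 V.
Then V_B = V_A × (R3‖R_L)/(R2 + R3‖R_L) = 20.35 × 25.47/26.47 = 19.6 V.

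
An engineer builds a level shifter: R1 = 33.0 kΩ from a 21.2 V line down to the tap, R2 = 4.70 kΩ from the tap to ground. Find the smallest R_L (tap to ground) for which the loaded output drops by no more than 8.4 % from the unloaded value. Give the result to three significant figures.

Output resistance R_th = R1‖R2 = (33.0 × 4.70)/37.70 = 4.114 kΩ.
The fractional drop is R_th/(R_th + R_L); requiring this ≤ 0.0840 gives R_L ≥ R_th(1/0.0840 − 1) = 4.114 × 10.90 = 44.9 kΩ.

R_L(min) ≈ 44.9 kΩ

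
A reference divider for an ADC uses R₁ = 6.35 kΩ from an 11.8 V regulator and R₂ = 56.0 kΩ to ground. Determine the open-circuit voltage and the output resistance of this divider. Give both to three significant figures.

V_th = 10.6 V, R_th = 5.70 kΩ

V_th is the open-circuit tap voltage: 11.8 × 56.0/(6.35 + 56.0) = 10.6 V.
With the supply zeroed, R₁ and R₂ appear in parallel from the tap: R_th = R₁‖R₂ = (6.35 × 56.0)/62.35 = 5.70 kΩ.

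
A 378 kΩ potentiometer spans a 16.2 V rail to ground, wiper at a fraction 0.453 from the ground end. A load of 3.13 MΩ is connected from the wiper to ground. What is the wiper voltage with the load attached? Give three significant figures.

V ≈ 7.13 V

The wiper splits the pot into (1−α)R = 206.8 kΩ above and αR = 171.2 kΩ below.
Lower section ‖ load = 162.4 kΩ.
V_wiper = 16.2 × 162.4/(206.8 + 162.4) = 7.13 V.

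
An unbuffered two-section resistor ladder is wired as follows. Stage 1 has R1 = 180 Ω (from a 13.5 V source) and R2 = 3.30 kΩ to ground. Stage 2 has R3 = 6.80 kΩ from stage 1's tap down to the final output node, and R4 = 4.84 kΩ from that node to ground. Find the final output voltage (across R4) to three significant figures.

V_out ≈ 5.25 V

Stage 2 presents R3+R4 = 11640 Ω as a load on stage 1's tap.
Stage 1's lower leg becomes R2‖(R3+R4) = 2571 Ω, so V_mid = 13.5 × 2571/2751 = 12.62 V.
Stage 2 is itself unloaded: V_out = V_mid × R4/(R3+R4) = 12.62 × 4840/11640 = 5.25 V.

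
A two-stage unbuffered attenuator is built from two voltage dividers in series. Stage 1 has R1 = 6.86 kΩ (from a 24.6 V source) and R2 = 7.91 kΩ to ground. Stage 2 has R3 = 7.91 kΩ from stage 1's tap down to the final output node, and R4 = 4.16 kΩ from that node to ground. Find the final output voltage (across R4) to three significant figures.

Stage 2 presents R3+R4 = 12.07 kΩ as a load on stage 1's tap.
Stage 1's lower leg becomes R2‖(R3+R4) = 4.778 kΩ, so V_mid = 24.6 × 4.778/11.64 = 10.10 V.
Stage 2 is itself unloaded: V_out = V_mid × R4/(R3+R4) = 10.10 × 4.16/12.07 = 3.48 V.

V_out ≈ 3.48 V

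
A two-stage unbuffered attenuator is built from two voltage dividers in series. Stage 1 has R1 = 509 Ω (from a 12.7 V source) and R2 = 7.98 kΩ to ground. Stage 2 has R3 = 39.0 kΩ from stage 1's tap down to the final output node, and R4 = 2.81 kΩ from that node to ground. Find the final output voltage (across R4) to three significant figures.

V_out ≈ 0.793 V

Stage 2 presents R3+R4 = 41810 Ω as a load on stage 1's tap.
Stage 1's lower leg becomes R2‖(R3+R4) = 6701 Ω, so V_mid = 12.7 × 6701/7210 = 11.80 V.
Stage 2 is itself unloaded: V_out = V_mid × R4/(R3+R4) = 11.80 × 2810/41810 = 0.793 V.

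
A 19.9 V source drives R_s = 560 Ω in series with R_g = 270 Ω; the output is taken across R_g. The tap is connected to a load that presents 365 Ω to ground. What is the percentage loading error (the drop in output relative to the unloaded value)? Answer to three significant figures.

Unloaded V = 19.9 × 270/830.0 = 6.473 V.
Loaded: R_g‖R_L = 155.2 Ω, giving V = 19.9 × 155.2/715.2 = 4.318 V.
Drop = (6.473 − 4.318) / 6.473 = 33.3 %.

33.3 %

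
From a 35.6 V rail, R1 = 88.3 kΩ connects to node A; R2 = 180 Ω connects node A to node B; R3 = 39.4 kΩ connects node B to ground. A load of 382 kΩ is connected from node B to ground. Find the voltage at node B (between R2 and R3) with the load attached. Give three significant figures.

V ≈ 10.2 V

At node B, R3 is in parallel with the load: R3‖R_L = 35720 Ω.
Below node A the resistance is R2 + (R3‖R_L) = 35900 Ω, so V_A = 35.6 × 35900/124200 = 10.29 V.
Then V_B = V_A × (R3‖R_L)/(R2 + R3‖R_L) = 10.29 × 35720/35900 = 10.2 V.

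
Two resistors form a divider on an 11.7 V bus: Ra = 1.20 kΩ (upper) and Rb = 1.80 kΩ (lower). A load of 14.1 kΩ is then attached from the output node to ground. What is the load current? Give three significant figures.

Rb‖R_L = 1.596 kΩ; V_out = 11.7 × 1.596/2.796 = 6.679 V.
I_L = V_out / R_L = 6.679 / 14.1 kΩ = 0.474 mA.

I_L ≈ 0.474 mA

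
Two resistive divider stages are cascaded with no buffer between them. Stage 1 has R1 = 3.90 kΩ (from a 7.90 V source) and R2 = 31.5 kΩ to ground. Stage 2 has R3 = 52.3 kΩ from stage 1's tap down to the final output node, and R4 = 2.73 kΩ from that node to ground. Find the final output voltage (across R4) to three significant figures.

Stage 2 presents R3+R4 = 55.03 kΩ as a load on stage 1's tap.
Stage 1's lower leg becomes R2‖(R3+R4) = 20.03 kΩ, so V_mid = 7.90 × 20.03/23.93 = 6.613 V.
Stage 2 is itself unloaded: V_out = V_mid × R4/(R3+R4) = 6.613 × 2.73/55.03 = 0.328 V.

V_out ≈ 0.328 V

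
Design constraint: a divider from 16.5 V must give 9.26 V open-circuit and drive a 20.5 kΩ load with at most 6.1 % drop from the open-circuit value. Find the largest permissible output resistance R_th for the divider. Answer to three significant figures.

Loading drop = R_th/(R_th + R_L) ≤ 0.0610, so R_th ≤ R_L · ε/(1−ε) = 20.5 kΩ × 0.0610/0.9390 = 1.33 kΩ.

R_th ≤ 1.33 kΩ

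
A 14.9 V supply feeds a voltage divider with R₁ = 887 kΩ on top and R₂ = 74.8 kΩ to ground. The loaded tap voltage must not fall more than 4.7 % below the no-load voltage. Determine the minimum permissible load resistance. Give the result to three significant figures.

Output resistance R_th = R₁‖R₂ = (887 × 74.8)/961.8 = 68.98 kΩ.
The fractional drop is R_th/(R_th + R_L); requiring this ≤ 0.0470 gives R_L ≥ R_th(1/0.0470 − 1) = 68.98 × 20.28 = 1.40 MΩ.

R_L(min) ≈ 1.40 MΩ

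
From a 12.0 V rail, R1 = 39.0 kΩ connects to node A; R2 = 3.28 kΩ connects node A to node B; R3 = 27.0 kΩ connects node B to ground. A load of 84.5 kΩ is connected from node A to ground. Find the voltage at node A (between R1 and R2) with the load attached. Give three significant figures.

Below node A the series string R2+R3 = 30.28 kΩ sits in parallel with the 84.5 kΩ load: 22.29 kΩ.
V_A = 12.0 × 22.29/(39.0 + 22.29) = 4.36 V.

V ≈ 4.36 V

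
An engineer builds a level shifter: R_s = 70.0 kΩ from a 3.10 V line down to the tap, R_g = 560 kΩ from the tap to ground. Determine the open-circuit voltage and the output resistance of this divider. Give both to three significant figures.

V_th is the open-circuit tap voltage: 3.10 × 560/(70.0 + 560) = 2.76 V.
With the supply zeroed, R_s and R_g appear in parallel from the tap: R_th = R_s‖R_g = (70.0 × 560)/630.0 = 62.2 kΩ.

V_th = 2.76 V, R_th = 62.2 kΩ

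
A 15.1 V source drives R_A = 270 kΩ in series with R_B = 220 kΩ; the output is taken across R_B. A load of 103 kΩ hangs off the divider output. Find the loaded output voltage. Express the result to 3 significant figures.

The load sits in parallel with R_B: R_B‖R_L = (220 × 103) / (220 + 103) = 70.15 kΩ.
V_out = 15.1 × 70.15 / (270 + 70.15) = 15.1 × 70.15/340.2 = 3.11 V.

V_out ≈ 3.11 V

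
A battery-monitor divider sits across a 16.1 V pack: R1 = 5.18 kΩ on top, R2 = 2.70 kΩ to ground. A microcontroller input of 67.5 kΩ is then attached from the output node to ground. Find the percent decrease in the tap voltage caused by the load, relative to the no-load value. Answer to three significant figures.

2.56 %

The divider's output (Thévenin) resistance is R1‖R2 = 1.775 kΩ.
Fractional drop under load = R_th/(R_th + R_L) = 1.775 / (1.775 + 67.5) = 0.02562.
So the output falls by 2.56 %.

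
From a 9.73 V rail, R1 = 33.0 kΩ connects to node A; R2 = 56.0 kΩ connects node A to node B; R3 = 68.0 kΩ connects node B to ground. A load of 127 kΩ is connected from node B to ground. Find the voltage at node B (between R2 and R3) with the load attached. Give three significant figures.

V ≈ 3.23 V

At node B, R3 is in parallel with the load: R3‖R_L = 44.29 kΩ.
Below node A the resistance is R2 + (R3‖R_L) = 100.3 kΩ, so V_A = 9.73 × 100.3/133.3 = 7.321 V.
Then V_B = V_A × (R3‖R_L)/(R2 + R3‖R_L) = 7.321 × 44.29/100.3 = 3.23 V.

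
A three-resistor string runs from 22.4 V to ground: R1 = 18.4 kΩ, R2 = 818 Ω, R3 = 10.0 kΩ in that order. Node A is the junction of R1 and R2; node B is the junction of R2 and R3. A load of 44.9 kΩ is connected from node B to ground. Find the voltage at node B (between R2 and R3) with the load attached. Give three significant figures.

At node B, R3 is in parallel with the load: R3‖R_L = 8179 Ω.
Below node A the resistance is R2 + (R3‖R_L) = 8997 Ω, so V_A = 22.4 × 8997/27400 = 7.356 V.
Then V_B = V_A × (R3‖R_L)/(R2 + R3‖R_L) = 7.356 × 8179/8997 = 6.69 V.

V ≈ 6.69 V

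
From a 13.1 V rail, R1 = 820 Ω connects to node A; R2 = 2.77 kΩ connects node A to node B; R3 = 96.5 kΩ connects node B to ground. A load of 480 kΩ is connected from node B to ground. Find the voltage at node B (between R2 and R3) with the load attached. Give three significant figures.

V ≈ 12.5 V

At node B, R3 is in parallel with the load: R3‖R_L = 80350 Ω.
Below node A the resistance is R2 + (R3‖R_L) = 83120 Ω, so V_A = 13.1 × 83120/83940 = 12.97 V.
Then V_B = V_A × (R3‖R_L)/(R2 + R3‖R_L) = 12.97 × 80350/83120 = 12.5 V.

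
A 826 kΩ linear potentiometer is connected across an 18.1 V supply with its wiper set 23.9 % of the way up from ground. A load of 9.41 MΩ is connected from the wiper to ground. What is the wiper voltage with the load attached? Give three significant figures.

The wiper splits the pot into (1−α)R = 628.6 kΩ above and αR = 197.4 kΩ below.
Lower section ‖ load = 193.4 kΩ.
V_wiper = 18.1 × 193.4/(628.6 + 193.4) = 4.26 V.

V ≈ 4.26 V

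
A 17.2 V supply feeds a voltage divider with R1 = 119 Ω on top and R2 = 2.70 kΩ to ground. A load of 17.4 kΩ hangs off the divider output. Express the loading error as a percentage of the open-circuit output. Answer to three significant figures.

The divider's output (Thévenin) resistance is R1‖R2 = 114.0 Ω.
Fractional drop under load = R_th/(R_th + R_L) = 114.0 / (114.0 + 17400) = 0.006508.
So the output falls by 0.651 %.

0.651 %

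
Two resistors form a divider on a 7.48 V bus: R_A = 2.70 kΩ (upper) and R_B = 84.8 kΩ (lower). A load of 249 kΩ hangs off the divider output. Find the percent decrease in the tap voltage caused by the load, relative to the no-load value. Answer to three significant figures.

1.04 %

The divider's output (Thévenin) resistance is R_A‖R_B = 2.617 kΩ.
Fractional drop under load = R_th/(R_th + R_L) = 2.617 / (2.617 + 249) = 0.01040.
So the output falls by 1.04 %.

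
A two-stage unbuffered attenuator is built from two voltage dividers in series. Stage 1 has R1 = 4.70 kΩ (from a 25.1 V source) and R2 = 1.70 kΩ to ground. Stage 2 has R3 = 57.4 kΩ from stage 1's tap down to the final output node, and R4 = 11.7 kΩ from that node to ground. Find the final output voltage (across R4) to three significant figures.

V_out ≈ 1.11 V

Stage 2 presents R3+R4 = 69.10 kΩ as a load on stage 1's tap.
Stage 1's lower leg becomes R2‖(R3+R4) = 1.659 kΩ, so V_mid = 25.1 × 1.659/6.359 = 6.549 V.
Stage 2 is itself unloaded: V_out = V_mid × R4/(R3+R4) = 6.549 × 11.7/69.10 = 1.11 V.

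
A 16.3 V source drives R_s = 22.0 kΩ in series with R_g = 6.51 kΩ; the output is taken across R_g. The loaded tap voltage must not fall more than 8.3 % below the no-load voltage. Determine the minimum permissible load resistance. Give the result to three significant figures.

R_L(min) ≈ 55.5 kΩ

Output resistance R_th = R_s‖R_g = (22.0 × 6.51)/28.51 = 5.024 kΩ.
The fractional drop is R_th/(R_th + R_L); requiring this ≤ 0.0830 gives R_L ≥ R_th(1/0.0830 − 1) = 5.024 × 11.05 = 55.5 kΩ.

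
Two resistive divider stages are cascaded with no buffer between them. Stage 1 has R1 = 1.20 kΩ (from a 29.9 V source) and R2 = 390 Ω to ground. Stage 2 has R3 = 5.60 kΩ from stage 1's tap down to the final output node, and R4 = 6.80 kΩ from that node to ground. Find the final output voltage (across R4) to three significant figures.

V_out ≈ 3.93 V

Stage 2 presents R3+R4 = 12400 Ω as a load on stage 1's tap.
Stage 1's lower leg becomes R2‖(R3+R4) = 378.1 Ω, so V_mid = 29.9 × 378.1/1578 = 7.164 V.
Stage 2 is itself unloaded: V_out = V_mid × R4/(R3+R4) = 7.164 × 6800/12400 = 3.93 V.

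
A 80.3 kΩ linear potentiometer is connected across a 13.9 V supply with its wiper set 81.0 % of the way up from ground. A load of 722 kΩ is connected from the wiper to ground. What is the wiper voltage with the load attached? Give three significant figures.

V ≈ 11.1 V

The wiper splits the pot into (1−α)R = 15.26 kΩ above and αR = 65.04 kΩ below.
Lower section ‖ load = 59.67 kΩ.
V_wiper = 13.9 × 59.67/(15.26 + 59.67) = 11.1 V.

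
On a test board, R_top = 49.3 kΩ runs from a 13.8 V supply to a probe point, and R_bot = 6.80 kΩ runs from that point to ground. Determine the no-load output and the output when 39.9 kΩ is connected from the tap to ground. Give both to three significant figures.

Open-circuit: V = 13.8 × 6.80/(49.3 + 6.80) = 1.67 V.
With the load, R_bot becomes R_bot‖R_L = 5.810 kΩ, so V = 13.8 × 5.810/55.11 = 1.45 V.

Unloaded: 1.67 V; loaded: 1.45 V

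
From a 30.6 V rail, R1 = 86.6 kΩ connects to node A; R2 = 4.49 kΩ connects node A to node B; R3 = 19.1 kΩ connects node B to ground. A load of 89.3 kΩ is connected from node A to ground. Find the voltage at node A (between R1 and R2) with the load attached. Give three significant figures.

V ≈ 5.42 V

Below node A the series string R2+R3 = 23.59 kΩ sits in parallel with the 89.3 kΩ load: 18.66 kΩ.
V_A = 30.6 × 18.66/(86.6 + 18.66) = 5.42 V.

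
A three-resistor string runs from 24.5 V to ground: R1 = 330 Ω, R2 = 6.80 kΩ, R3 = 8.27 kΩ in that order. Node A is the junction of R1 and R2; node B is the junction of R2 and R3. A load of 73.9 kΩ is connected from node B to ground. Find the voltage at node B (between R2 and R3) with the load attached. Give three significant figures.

At node B, R3 is in parallel with the load: R3‖R_L = 7438 Ω.
Below node A the resistance is R2 + (R3‖R_L) = 14240 Ω, so V_A = 24.5 × 14240/14570 = 23.95 V.
Then V_B = V_A × (R3‖R_L)/(R2 + R3‖R_L) = 23.95 × 7438/14240 = 12.5 V.

V ≈ 12.5 V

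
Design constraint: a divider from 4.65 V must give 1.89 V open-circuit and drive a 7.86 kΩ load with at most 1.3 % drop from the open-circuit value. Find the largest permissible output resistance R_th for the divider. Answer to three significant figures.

Loading drop = R_th/(R_th + R_L) ≤ 0.0130, so R_th ≤ R_L · ε/(1−ε) = 7.86 kΩ × 0.0130/0.9870 = 104 Ω.
(Any R1, R2 with R2/(R1+R2) = 0.406 and R1‖R2 ≤ 104 Ω will meet the spec.)

R_th ≤ 104 Ω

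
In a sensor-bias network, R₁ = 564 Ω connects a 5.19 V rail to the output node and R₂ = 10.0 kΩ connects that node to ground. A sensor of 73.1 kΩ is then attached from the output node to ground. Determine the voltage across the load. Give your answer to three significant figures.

V_out ≈ 4.88 V

The load sits in parallel with R₂: R₂‖R_L = (10000 × 73100) / (10000 + 73100) = 8797 Ω.
V_out = 5.19 × 8797 / (564 + 8797) = 5.19 × 8797/9361 = 4.88 V.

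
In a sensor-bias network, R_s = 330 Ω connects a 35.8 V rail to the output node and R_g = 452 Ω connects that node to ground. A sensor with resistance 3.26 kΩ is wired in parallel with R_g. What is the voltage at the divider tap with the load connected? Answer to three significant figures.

V_out ≈ 19.5 V

The load sits in parallel with R_g: R_g‖R_L = (452 × 3260) / (452 + 3260) = 397.0 Ω.
V_out = 35.8 × 397.0 / (330 + 397.0) = 35.8 × 397.0/727.0 = 19.5 V.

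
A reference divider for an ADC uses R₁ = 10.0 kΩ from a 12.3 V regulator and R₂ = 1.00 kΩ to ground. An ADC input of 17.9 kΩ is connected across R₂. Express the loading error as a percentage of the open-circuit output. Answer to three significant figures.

4.83 %

The divider's output (Thévenin) resistance is R₁‖R₂ = 0.9091 kΩ.
Fractional drop under load = R_th/(R_th + R_L) = 0.9091 / (0.9091 + 17.9) = 0.04833.
So the output falls by 4.83 %.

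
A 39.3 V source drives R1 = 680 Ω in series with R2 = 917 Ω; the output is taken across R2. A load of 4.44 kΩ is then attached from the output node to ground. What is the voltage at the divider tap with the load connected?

The load sits in parallel with R2: R2‖R_L = (917 × 4440) / (917 + 4440) = 760.0 Ω.
V_out = 39.3 × 760.0 / (680 + 760.0) = 39.3 × 760.0/1440 = 20.7 V.

V_out ≈ 20.7 V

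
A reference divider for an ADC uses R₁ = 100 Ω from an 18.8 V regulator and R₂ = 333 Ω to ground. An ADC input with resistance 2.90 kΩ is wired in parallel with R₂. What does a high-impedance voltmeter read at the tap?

V_out ≈ 14.1 V

The load sits in parallel with R₂: R₂‖R_L = (333 × 2900) / (333 + 2900) = 298.7 Ω.
V_out = 18.8 × 298.7 / (100 + 298.7) = 18.8 × 298.7/398.7 = 14.1 V.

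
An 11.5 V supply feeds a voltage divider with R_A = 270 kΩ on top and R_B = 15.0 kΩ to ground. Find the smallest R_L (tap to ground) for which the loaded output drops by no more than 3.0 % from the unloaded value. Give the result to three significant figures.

Output resistance R_th = R_A‖R_B = (270 × 15.0)/285.0 = 14.21 kΩ.
The fractional drop is R_th/(R_th + R_L); requiring this ≤ 0.0300 gives R_L ≥ R_th(1/0.0300 − 1) = 14.21 × 32.33 = 459 kΩ.

R_L(min) ≈ 459 kΩ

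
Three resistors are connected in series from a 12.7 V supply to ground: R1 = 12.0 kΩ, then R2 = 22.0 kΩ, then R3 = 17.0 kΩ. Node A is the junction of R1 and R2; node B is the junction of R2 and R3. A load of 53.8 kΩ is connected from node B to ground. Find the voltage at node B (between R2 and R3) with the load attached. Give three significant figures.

At node B, R3 is in parallel with the load: R3‖R_L = 12.92 kΩ.
Below node A the resistance is R2 + (R3‖R_L) = 34.92 kΩ, so V_A = 12.7 × 34.92/46.92 = 9.452 V.
Then V_B = V_A × (R3‖R_L)/(R2 + R3‖R_L) = 9.452 × 12.92/34.92 = 3.50 V.

V ≈ 3.50 V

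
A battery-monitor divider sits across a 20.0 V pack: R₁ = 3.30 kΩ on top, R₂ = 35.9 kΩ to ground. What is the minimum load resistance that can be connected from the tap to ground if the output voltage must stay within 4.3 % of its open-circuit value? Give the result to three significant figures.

R_L(min) ≈ 67.3 kΩ

Output resistance R_th = R₁‖R₂ = (3.30 × 35.9)/39.20 = 3.022 kΩ.
The fractional drop is R_th/(R_th + R_L); requiring this ≤ 0.0430 gives R_L ≥ R_th(1/0.0430 − 1) = 3.022 × 22.26 = 67.3 kΩ.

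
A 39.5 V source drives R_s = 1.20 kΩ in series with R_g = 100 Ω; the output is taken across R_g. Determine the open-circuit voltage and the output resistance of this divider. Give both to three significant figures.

V_th = 3.04 V, R_th = 92.3 Ω

V_th is the open-circuit tap voltage: 39.5 × 100/(1200 + 100) = 3.04 V.
With the supply zeroed, R_s and R_g appear in parallel from the tap: R_th = R_s‖R_g = (1200 × 100)/1300 = 92.3 Ω.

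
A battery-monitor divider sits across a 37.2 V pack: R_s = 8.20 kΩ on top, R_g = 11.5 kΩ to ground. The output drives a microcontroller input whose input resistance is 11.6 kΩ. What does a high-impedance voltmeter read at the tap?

The load sits in parallel with R_g: R_g‖R_L = (11.5 × 11.6) / (11.5 + 11.6) = 5.775 kΩ.
V_out = 37.2 × 5.775 / (8.20 + 5.775) = 37.2 × 5.775/13.97 = 15.4 V.

V_out ≈ 15.4 V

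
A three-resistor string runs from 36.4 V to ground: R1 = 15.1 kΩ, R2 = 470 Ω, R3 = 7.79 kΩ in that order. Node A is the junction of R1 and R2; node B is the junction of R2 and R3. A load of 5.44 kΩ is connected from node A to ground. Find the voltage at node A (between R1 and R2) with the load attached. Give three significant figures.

V ≈ 6.50 V

Below node A the series string R2+R3 = 8260 Ω sits in parallel with the 5440 Ω load: 3280 Ω.
V_A = 36.4 × 3280/(15100 + 3280) = 6.50 V.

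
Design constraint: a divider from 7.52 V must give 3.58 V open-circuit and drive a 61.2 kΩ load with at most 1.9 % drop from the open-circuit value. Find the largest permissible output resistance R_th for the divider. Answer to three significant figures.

Loading drop = R_th/(R_th + R_L) ≤ 0.0190, so R_th ≤ R_L · ε/(1−ε) = 61.2 kΩ × 0.0190/0.9810 = 1.19 kΩ.
(Any R1, R2 with R2/(R1+R2) = 0.476 and R1‖R2 ≤ 1.19 kΩ will meet the spec.)

R_th ≤ 1.19 kΩ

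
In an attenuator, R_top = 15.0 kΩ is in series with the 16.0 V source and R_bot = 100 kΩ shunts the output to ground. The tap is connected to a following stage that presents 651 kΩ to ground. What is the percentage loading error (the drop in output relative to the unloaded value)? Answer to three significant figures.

The divider's output (Thévenin) resistance is R_top‖R_bot = 13.04 kΩ.
Fractional drop under load = R_th/(R_th + R_L) = 13.04 / (13.04 + 651) = 0.01964.
So the output falls by 1.96 %.

1.96 %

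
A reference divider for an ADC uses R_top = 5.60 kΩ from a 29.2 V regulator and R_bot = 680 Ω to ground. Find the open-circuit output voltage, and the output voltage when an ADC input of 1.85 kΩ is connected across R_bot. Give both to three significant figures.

Unloaded: 3.16 V; loaded: 2.38 V

Open-circuit: V = 29.2 × 680/(5600 + 680) = 3.16 V.
With the load, R_bot becomes R_bot‖R_L = 497.2 Ω, so V = 29.2 × 497.2/6097 = 2.38 V.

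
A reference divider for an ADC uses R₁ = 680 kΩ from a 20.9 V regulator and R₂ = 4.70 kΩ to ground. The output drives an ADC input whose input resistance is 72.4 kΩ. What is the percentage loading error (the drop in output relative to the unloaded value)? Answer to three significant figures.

6.06 %

The divider's output (Thévenin) resistance is R₁‖R₂ = 4.668 kΩ.
Fractional drop under load = R_th/(R_th + R_L) = 4.668 / (4.668 + 72.4) = 0.06057.
So the output falls by 6.06 %.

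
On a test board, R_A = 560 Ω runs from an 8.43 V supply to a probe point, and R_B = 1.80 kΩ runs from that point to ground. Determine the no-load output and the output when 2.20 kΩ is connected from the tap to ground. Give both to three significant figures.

Unloaded: 6.43 V; loaded: 5.38 V

Open-circuit: V = 8.43 × 1800/(560 + 1800) = 6.43 V.
With the load, R_B becomes R_B‖R_L = 990.0 Ω, so V = 8.43 × 990.0/1550 = 5.38 V.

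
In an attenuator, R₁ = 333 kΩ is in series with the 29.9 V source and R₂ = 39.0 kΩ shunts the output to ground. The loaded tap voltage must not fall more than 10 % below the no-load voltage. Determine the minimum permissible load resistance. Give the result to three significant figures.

R_L(min) ≈ 314 kΩ

Output resistance R_th = R₁‖R₂ = (333 × 39.0)/372.0 = 34.91 kΩ.
The fractional drop is R_th/(R_th + R_L); requiring this ≤ 0.100 gives R_L ≥ R_th(1/0.100 − 1) = 34.91 × 9.000 = 314 kΩ.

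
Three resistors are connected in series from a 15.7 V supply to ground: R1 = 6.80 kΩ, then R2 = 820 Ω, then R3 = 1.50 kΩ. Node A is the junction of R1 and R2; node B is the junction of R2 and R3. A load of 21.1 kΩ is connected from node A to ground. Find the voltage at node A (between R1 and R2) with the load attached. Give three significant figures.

Below node A the series string R2+R3 = 2320 Ω sits in parallel with the 21100 Ω load: 2090 Ω.
V_A = 15.7 × 2090/(6800 + 2090) = 3.69 V.

V ≈ 3.69 V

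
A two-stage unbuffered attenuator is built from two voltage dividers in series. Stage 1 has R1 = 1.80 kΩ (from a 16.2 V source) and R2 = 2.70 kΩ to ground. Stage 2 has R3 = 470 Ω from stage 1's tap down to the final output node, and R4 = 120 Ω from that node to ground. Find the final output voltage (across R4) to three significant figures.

Stage 2 presents R3+R4 = 590.0 Ω as a load on stage 1's tap.
Stage 1's lower leg becomes R2‖(R3+R4) = 484.2 Ω, so V_mid = 16.2 × 484.2/2284 = 3.434 V.
Stage 2 is itself unloaded: V_out = V_mid × R4/(R3+R4) = 3.434 × 120/590.0 = 0.698 V.

V_out ≈ 0.698 V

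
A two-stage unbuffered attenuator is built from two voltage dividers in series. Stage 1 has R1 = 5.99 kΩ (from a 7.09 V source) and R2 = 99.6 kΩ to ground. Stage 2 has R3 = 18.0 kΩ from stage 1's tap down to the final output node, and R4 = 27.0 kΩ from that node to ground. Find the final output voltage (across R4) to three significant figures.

Stage 2 presents R3+R4 = 45.00 kΩ as a load on stage 1's tap.
Stage 1's lower leg becomes R2‖(R3+R4) = 31.00 kΩ, so V_mid = 7.09 × 31.00/36.99 = 5.942 V.
Stage 2 is itself unloaded: V_out = V_mid × R4/(R3+R4) = 5.942 × 27.0/45.00 = 3.57 V.

V_out ≈ 3.57 V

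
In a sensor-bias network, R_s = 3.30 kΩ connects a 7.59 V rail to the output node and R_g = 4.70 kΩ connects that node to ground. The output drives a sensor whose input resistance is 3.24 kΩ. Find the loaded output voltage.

The load sits in parallel with R_g: R_g‖R_L = (4.70 × 3.24) / (4.70 + 3.24) = 1.918 kΩ.
V_out = 7.59 × 1.918 / (3.30 + 1.918) = 7.59 × 1.918/5.218 = 2.79 V.

V_out ≈ 2.79 V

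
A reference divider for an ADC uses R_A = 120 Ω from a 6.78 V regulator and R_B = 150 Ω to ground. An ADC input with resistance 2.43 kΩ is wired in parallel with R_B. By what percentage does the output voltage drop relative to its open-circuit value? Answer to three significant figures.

The divider's output (Thévenin) resistance is R_A‖R_B = 66.67 Ω.
Fractional drop under load = R_th/(R_th + R_L) = 66.67 / (66.67 + 2430) = 0.02670.
So the output falls by 2.67 %.

2.67 %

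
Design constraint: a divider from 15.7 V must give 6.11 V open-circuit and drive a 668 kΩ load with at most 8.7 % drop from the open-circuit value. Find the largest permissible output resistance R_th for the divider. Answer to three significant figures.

R_th ≤ 63.7 kΩ

Loading drop = R_th/(R_th + R_L) ≤ 0.0870, so R_th ≤ R_L · ε/(1−ε) = 668 kΩ × 0.0870/0.9130 = 63.7 kΩ.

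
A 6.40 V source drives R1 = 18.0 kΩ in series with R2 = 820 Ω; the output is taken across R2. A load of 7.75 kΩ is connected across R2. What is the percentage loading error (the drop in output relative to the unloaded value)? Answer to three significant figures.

9.19 %

Unloaded V = 6.40 × 820/18820 = 0.27885 V.
Loaded: R2‖R_L = 741.5 Ω, giving V = 6.40 × 741.5/18740 = 0.25323 V.
Drop = (0.27885 − 0.25323) / 0.27885 = 9.19 %.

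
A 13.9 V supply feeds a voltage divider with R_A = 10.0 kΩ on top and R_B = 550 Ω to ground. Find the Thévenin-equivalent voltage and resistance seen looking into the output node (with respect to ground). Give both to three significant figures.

V_th = 0.725 V, R_th = 521 Ω

V_th is the open-circuit tap voltage: 13.9 × 550/(10000 + 550) = 0.725 V.
With the supply zeroed, R_A and R_B appear in parallel from the tap: R_th = R_A‖R_B = (10000 × 550)/10550 = 521 Ω.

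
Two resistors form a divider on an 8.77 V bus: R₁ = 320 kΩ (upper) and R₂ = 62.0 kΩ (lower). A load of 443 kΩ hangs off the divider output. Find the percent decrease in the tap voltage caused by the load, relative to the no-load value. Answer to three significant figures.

10.5 %

The divider's output (Thévenin) resistance is R₁‖R₂ = 51.94 kΩ.
Fractional drop under load = R_th/(R_th + R_L) = 51.94 / (51.94 + 443) = 0.1049.
So the output falls by 10.5 %.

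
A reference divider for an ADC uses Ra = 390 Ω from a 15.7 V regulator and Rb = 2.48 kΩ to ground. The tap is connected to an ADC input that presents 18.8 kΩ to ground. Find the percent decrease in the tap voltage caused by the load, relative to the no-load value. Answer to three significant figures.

1.76 %

The divider's output (Thévenin) resistance is Ra‖Rb = 337.0 Ω.
Fractional drop under load = R_th/(R_th + R_L) = 337.0 / (337.0 + 18800) = 0.01761.
So the output falls by 1.76 %.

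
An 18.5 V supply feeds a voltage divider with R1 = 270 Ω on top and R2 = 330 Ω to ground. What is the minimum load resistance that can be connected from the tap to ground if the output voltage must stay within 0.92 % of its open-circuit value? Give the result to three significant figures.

Output resistance R_th = R1‖R2 = (270 × 330)/600.0 = 148.5 Ω.
The fractional drop is R_th/(R_th + R_L); requiring this ≤ 0.00920 gives R_L ≥ R_th(1/0.00920 − 1) = 148.5 × 107.7 = 16.0 kΩ.

R_L(min) ≈ 16.0 kΩ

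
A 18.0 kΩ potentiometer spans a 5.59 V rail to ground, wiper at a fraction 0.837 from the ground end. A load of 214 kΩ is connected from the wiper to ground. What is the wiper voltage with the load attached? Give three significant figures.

V ≈ 4.63 V

The wiper splits the pot into (1−α)R = 2.934 kΩ above and αR = 15.07 kΩ below.
Lower section ‖ load = 14.08 kΩ.
V_wiper = 5.59 × 14.08/(2.934 + 14.08) = 4.63 V.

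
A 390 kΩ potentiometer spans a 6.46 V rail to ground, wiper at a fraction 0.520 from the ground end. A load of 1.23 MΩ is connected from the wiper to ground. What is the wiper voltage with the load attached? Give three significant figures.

The wiper splits the pot into (1−α)R = 187.2 kΩ above and αR = 202.8 kΩ below.
Lower section ‖ load = 174.1 kΩ.
V_wiper = 6.46 × 174.1/(187.2 + 174.1) = 3.11 V.

V ≈ 3.11 V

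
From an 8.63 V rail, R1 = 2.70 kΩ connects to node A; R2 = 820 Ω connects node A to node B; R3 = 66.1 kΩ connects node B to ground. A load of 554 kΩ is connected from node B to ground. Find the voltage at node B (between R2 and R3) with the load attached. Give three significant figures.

At node B, R3 is in parallel with the load: R3‖R_L = 59050 Ω.
Below node A the resistance is R2 + (R3‖R_L) = 59870 Ω, so V_A = 8.63 × 59870/62570 = 8.258 V.
Then V_B = V_A × (R3‖R_L)/(R2 + R3‖R_L) = 8.258 × 59050/59870 = 8.14 V.

V ≈ 8.14 V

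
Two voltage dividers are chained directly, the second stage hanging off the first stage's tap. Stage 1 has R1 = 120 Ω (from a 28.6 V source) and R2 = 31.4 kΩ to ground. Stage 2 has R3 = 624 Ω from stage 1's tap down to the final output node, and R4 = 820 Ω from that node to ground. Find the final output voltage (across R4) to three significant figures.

Stage 2 presents R3+R4 = 1444 Ω as a load on stage 1's tap.
Stage 1's lower leg becomes R2‖(R3+R4) = 1381 Ω, so V_mid = 28.6 × 1381/1501 = 26.31 V.
Stage 2 is itself unloaded: V_out = V_mid × R4/(R3+R4) = 26.31 × 820/1444 = 14.9 V.

V_out ≈ 14.9 V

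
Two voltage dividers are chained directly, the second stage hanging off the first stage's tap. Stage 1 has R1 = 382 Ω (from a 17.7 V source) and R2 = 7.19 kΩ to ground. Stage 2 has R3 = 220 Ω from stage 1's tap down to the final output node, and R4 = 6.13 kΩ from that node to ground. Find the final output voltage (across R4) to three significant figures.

Stage 2 presents R3+R4 = 6350 Ω as a load on stage 1's tap.
Stage 1's lower leg becomes R2‖(R3+R4) = 3372 Ω, so V_mid = 17.7 × 3372/3754 = 15.90 V.
Stage 2 is itself unloaded: V_out = V_mid × R4/(R3+R4) = 15.90 × 6130/6350 = 15.3 V.

V_out ≈ 15.3 V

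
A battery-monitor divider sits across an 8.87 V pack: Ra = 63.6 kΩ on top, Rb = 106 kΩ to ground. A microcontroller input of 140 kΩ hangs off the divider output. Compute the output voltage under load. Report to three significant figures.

The load sits in parallel with Rb: Rb‖R_L = (106 × 140) / (106 + 140) = 60.33 kΩ.
V_out = 8.87 × 60.33 / (63.6 + 60.33) = 8.87 × 60.33/123.9 = 4.32 V.
(Unloaded it would have been 5.54 V.)

V_out ≈ 4.32 V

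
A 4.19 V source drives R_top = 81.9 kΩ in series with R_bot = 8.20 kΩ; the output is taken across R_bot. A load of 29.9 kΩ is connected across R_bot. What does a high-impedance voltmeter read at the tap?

V_out ≈ 0.305 V

The load sits in parallel with R_bot: R_bot‖R_L = (8.20 × 29.9) / (8.20 + 29.9) = 6.435 kΩ.
V_out = 4.19 × 6.435 / (81.9 + 6.435) = 4.19 × 6.435/88.34 = 0.305 V.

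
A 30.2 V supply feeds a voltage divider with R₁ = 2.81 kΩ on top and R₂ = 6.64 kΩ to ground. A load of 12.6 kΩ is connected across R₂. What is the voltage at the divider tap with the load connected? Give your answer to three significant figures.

V_out ≈ 18.3 V

The load sits in parallel with R₂: R₂‖R_L = (6.64 × 12.6) / (6.64 + 12.6) = 4.348 kΩ.
V_out = 30.2 × 4.348 / (2.81 + 4.348) = 30.2 × 4.348/7.158 = 18.3 V.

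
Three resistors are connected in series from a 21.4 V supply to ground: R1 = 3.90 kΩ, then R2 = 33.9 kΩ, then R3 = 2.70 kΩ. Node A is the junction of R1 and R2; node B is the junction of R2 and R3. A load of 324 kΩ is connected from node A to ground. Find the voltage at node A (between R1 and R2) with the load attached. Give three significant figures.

Below node A the series string R2+R3 = 36.60 kΩ sits in parallel with the 324 kΩ load: 32.89 kΩ.
V_A = 21.4 × 32.89/(3.90 + 32.89) = 19.1 V.

V ≈ 19.1 V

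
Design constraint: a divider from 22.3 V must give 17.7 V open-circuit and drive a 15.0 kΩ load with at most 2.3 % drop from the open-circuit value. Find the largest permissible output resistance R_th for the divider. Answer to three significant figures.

Loading drop = R_th/(R_th + R_L) ≤ 0.0230, so R_th ≤ R_L · ε/(1−ε) = 15.0 kΩ × 0.0230/0.9770 = 353 Ω.
(Any R1, R2 with R2/(R1+R2) = 0.794 and R1‖R2 ≤ 353 Ω will meet the spec.)

R_th ≤ 353 Ω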